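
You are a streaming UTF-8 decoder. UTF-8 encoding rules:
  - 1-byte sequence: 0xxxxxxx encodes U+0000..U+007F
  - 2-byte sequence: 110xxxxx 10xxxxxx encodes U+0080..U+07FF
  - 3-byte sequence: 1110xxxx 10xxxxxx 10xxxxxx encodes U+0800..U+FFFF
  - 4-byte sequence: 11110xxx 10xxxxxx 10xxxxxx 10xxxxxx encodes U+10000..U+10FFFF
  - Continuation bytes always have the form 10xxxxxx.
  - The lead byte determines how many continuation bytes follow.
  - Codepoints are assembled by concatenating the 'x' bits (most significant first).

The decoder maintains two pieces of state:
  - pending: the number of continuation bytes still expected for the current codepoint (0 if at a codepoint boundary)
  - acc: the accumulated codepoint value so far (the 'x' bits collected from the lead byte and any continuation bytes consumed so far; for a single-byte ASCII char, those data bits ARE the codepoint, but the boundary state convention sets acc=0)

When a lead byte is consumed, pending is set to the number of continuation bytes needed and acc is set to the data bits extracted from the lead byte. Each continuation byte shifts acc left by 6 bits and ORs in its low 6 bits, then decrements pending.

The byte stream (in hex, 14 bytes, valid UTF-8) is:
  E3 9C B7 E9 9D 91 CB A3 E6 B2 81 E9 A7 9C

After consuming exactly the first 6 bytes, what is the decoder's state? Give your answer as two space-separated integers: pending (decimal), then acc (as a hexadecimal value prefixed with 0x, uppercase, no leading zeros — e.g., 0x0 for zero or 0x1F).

Answer: 0 0x9751

Derivation:
Byte[0]=E3: 3-byte lead. pending=2, acc=0x3
Byte[1]=9C: continuation. acc=(acc<<6)|0x1C=0xDC, pending=1
Byte[2]=B7: continuation. acc=(acc<<6)|0x37=0x3737, pending=0
Byte[3]=E9: 3-byte lead. pending=2, acc=0x9
Byte[4]=9D: continuation. acc=(acc<<6)|0x1D=0x25D, pending=1
Byte[5]=91: continuation. acc=(acc<<6)|0x11=0x9751, pending=0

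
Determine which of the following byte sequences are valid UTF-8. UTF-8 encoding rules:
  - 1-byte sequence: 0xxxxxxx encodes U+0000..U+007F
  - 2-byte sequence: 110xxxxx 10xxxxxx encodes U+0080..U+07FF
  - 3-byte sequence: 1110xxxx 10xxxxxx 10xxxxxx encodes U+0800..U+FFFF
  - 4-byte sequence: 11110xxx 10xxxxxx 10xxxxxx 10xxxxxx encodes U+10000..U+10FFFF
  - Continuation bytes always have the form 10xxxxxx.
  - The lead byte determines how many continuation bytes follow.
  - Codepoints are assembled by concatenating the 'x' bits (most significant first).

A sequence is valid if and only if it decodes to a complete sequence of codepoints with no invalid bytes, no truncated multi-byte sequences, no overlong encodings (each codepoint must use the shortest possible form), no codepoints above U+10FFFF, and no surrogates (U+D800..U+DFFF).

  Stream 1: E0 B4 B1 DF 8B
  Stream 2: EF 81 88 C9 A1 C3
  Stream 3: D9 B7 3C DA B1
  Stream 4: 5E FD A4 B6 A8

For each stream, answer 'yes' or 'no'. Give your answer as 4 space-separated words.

Stream 1: decodes cleanly. VALID
Stream 2: error at byte offset 6. INVALID
Stream 3: decodes cleanly. VALID
Stream 4: error at byte offset 1. INVALID

Answer: yes no yes no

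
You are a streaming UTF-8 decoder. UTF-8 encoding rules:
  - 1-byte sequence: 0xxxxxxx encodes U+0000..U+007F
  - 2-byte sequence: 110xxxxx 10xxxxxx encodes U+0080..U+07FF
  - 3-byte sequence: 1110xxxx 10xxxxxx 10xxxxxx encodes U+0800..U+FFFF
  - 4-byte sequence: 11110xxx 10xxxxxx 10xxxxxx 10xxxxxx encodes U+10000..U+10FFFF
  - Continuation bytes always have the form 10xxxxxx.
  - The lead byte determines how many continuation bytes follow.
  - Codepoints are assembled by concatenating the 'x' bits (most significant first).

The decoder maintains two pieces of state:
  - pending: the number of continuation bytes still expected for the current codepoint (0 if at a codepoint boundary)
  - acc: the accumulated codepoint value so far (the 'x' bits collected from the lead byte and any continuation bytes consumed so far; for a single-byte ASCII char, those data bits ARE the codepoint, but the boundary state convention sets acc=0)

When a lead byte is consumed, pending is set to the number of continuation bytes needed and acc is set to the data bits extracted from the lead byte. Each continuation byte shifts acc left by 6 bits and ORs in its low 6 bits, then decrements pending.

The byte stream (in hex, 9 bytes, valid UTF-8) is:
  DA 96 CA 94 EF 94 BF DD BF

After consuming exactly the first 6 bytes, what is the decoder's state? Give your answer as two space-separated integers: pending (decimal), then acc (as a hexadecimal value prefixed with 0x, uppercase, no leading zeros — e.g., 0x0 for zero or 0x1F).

Answer: 1 0x3D4

Derivation:
Byte[0]=DA: 2-byte lead. pending=1, acc=0x1A
Byte[1]=96: continuation. acc=(acc<<6)|0x16=0x696, pending=0
Byte[2]=CA: 2-byte lead. pending=1, acc=0xA
Byte[3]=94: continuation. acc=(acc<<6)|0x14=0x294, pending=0
Byte[4]=EF: 3-byte lead. pending=2, acc=0xF
Byte[5]=94: continuation. acc=(acc<<6)|0x14=0x3D4, pending=1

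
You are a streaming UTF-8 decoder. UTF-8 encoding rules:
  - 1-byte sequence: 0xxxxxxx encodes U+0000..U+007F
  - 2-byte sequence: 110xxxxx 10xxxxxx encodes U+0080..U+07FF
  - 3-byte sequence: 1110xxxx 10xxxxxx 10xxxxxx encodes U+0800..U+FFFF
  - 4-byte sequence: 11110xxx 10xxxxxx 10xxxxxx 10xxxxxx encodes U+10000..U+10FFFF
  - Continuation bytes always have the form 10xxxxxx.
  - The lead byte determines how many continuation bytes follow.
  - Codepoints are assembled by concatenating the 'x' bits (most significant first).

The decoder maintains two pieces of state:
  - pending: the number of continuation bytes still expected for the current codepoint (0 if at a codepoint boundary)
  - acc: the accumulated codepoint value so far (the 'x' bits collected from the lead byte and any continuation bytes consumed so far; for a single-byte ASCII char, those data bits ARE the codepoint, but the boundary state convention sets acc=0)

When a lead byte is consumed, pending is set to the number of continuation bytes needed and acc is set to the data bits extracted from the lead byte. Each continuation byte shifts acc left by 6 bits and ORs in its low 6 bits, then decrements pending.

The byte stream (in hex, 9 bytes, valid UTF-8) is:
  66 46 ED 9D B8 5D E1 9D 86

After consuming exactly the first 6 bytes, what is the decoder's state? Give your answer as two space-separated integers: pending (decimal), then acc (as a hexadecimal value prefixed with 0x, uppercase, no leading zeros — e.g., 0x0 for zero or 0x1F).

Byte[0]=66: 1-byte. pending=0, acc=0x0
Byte[1]=46: 1-byte. pending=0, acc=0x0
Byte[2]=ED: 3-byte lead. pending=2, acc=0xD
Byte[3]=9D: continuation. acc=(acc<<6)|0x1D=0x35D, pending=1
Byte[4]=B8: continuation. acc=(acc<<6)|0x38=0xD778, pending=0
Byte[5]=5D: 1-byte. pending=0, acc=0x0

Answer: 0 0x0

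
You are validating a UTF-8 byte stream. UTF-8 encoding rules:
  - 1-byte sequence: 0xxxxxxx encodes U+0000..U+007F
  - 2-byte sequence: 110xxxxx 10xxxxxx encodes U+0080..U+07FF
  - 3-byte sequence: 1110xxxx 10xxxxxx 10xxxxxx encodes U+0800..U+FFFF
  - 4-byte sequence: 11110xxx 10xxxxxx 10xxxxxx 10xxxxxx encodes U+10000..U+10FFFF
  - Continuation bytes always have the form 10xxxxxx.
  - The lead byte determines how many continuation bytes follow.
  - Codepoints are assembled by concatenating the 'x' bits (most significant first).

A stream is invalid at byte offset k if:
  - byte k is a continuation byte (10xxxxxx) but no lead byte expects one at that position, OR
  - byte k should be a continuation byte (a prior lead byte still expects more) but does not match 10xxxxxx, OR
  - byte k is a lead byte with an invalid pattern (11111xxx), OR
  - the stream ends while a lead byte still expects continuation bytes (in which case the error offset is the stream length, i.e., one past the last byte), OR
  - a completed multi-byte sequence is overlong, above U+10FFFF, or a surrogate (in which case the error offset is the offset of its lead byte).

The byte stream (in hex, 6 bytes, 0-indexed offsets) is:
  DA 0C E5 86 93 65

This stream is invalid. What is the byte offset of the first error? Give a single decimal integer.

Byte[0]=DA: 2-byte lead, need 1 cont bytes. acc=0x1A
Byte[1]=0C: expected 10xxxxxx continuation. INVALID

Answer: 1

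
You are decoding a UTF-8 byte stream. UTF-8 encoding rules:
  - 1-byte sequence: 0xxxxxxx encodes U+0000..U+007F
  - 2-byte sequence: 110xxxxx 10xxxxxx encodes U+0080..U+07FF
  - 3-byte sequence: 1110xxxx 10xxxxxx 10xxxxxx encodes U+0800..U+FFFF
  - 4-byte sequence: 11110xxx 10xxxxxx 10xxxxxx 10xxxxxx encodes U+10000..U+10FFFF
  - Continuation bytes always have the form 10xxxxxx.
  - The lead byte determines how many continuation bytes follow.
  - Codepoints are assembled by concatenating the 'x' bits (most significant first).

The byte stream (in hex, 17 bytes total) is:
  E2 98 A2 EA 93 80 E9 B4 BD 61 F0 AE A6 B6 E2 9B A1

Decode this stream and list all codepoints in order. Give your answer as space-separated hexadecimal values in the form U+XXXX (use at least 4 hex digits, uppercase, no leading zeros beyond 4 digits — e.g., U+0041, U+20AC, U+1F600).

Byte[0]=E2: 3-byte lead, need 2 cont bytes. acc=0x2
Byte[1]=98: continuation. acc=(acc<<6)|0x18=0x98
Byte[2]=A2: continuation. acc=(acc<<6)|0x22=0x2622
Completed: cp=U+2622 (starts at byte 0)
Byte[3]=EA: 3-byte lead, need 2 cont bytes. acc=0xA
Byte[4]=93: continuation. acc=(acc<<6)|0x13=0x293
Byte[5]=80: continuation. acc=(acc<<6)|0x00=0xA4C0
Completed: cp=U+A4C0 (starts at byte 3)
Byte[6]=E9: 3-byte lead, need 2 cont bytes. acc=0x9
Byte[7]=B4: continuation. acc=(acc<<6)|0x34=0x274
Byte[8]=BD: continuation. acc=(acc<<6)|0x3D=0x9D3D
Completed: cp=U+9D3D (starts at byte 6)
Byte[9]=61: 1-byte ASCII. cp=U+0061
Byte[10]=F0: 4-byte lead, need 3 cont bytes. acc=0x0
Byte[11]=AE: continuation. acc=(acc<<6)|0x2E=0x2E
Byte[12]=A6: continuation. acc=(acc<<6)|0x26=0xBA6
Byte[13]=B6: continuation. acc=(acc<<6)|0x36=0x2E9B6
Completed: cp=U+2E9B6 (starts at byte 10)
Byte[14]=E2: 3-byte lead, need 2 cont bytes. acc=0x2
Byte[15]=9B: continuation. acc=(acc<<6)|0x1B=0x9B
Byte[16]=A1: continuation. acc=(acc<<6)|0x21=0x26E1
Completed: cp=U+26E1 (starts at byte 14)

Answer: U+2622 U+A4C0 U+9D3D U+0061 U+2E9B6 U+26E1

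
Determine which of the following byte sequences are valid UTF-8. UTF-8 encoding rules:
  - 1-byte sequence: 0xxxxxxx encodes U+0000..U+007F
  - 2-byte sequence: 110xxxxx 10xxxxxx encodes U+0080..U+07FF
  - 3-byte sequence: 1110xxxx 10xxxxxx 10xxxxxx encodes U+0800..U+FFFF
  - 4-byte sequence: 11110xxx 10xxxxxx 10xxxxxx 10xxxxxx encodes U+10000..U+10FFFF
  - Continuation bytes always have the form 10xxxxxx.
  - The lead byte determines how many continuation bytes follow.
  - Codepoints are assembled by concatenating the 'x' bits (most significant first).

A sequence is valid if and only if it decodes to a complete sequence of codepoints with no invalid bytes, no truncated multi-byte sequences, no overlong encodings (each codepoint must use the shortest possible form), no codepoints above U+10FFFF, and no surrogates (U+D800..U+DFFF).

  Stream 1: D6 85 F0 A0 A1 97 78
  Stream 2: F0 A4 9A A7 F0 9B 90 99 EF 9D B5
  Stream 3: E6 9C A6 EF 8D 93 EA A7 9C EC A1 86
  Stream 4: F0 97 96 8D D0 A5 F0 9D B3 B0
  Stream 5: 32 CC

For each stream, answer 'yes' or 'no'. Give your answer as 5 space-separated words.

Stream 1: decodes cleanly. VALID
Stream 2: decodes cleanly. VALID
Stream 3: decodes cleanly. VALID
Stream 4: decodes cleanly. VALID
Stream 5: error at byte offset 2. INVALID

Answer: yes yes yes yes no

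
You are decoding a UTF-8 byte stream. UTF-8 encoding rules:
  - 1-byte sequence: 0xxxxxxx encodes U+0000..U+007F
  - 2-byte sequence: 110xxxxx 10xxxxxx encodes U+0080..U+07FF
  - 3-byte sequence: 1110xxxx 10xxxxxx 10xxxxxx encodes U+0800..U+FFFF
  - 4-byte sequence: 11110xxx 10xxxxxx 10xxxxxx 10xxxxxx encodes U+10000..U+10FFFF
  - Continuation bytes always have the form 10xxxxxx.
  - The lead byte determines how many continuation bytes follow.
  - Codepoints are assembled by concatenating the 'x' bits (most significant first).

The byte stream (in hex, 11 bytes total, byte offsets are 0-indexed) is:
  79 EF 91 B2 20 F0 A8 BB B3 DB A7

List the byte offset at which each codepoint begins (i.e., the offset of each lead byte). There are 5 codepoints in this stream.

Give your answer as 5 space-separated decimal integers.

Byte[0]=79: 1-byte ASCII. cp=U+0079
Byte[1]=EF: 3-byte lead, need 2 cont bytes. acc=0xF
Byte[2]=91: continuation. acc=(acc<<6)|0x11=0x3D1
Byte[3]=B2: continuation. acc=(acc<<6)|0x32=0xF472
Completed: cp=U+F472 (starts at byte 1)
Byte[4]=20: 1-byte ASCII. cp=U+0020
Byte[5]=F0: 4-byte lead, need 3 cont bytes. acc=0x0
Byte[6]=A8: continuation. acc=(acc<<6)|0x28=0x28
Byte[7]=BB: continuation. acc=(acc<<6)|0x3B=0xA3B
Byte[8]=B3: continuation. acc=(acc<<6)|0x33=0x28EF3
Completed: cp=U+28EF3 (starts at byte 5)
Byte[9]=DB: 2-byte lead, need 1 cont bytes. acc=0x1B
Byte[10]=A7: continuation. acc=(acc<<6)|0x27=0x6E7
Completed: cp=U+06E7 (starts at byte 9)

Answer: 0 1 4 5 9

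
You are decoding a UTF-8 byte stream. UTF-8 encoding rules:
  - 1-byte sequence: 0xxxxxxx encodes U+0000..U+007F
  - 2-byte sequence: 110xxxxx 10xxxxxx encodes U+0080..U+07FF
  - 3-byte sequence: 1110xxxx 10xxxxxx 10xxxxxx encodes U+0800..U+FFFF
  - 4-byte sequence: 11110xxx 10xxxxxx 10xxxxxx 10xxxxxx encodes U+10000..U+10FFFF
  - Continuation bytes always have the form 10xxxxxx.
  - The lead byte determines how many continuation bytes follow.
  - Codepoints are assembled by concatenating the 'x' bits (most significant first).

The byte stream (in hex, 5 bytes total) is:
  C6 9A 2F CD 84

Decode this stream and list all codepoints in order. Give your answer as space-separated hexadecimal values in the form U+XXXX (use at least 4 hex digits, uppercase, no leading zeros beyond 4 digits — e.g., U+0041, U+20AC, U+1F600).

Byte[0]=C6: 2-byte lead, need 1 cont bytes. acc=0x6
Byte[1]=9A: continuation. acc=(acc<<6)|0x1A=0x19A
Completed: cp=U+019A (starts at byte 0)
Byte[2]=2F: 1-byte ASCII. cp=U+002F
Byte[3]=CD: 2-byte lead, need 1 cont bytes. acc=0xD
Byte[4]=84: continuation. acc=(acc<<6)|0x04=0x344
Completed: cp=U+0344 (starts at byte 3)

Answer: U+019A U+002F U+0344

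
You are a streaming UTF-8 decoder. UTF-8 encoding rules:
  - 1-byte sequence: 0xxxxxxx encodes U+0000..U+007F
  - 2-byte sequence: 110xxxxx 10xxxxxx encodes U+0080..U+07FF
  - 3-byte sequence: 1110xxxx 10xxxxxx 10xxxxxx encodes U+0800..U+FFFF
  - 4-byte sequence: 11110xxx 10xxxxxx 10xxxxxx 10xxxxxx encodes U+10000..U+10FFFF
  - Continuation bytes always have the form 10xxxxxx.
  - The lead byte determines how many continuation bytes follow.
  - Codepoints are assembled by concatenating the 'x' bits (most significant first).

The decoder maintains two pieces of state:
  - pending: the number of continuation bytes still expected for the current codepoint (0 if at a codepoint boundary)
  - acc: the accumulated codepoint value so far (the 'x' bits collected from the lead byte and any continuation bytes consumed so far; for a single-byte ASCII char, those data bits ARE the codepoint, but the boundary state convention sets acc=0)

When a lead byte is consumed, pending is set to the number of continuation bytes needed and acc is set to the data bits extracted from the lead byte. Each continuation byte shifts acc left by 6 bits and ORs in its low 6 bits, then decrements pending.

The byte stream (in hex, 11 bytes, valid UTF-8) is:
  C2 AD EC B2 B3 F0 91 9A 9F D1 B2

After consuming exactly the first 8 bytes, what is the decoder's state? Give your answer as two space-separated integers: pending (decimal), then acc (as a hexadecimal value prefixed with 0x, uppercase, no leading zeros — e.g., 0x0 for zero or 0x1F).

Byte[0]=C2: 2-byte lead. pending=1, acc=0x2
Byte[1]=AD: continuation. acc=(acc<<6)|0x2D=0xAD, pending=0
Byte[2]=EC: 3-byte lead. pending=2, acc=0xC
Byte[3]=B2: continuation. acc=(acc<<6)|0x32=0x332, pending=1
Byte[4]=B3: continuation. acc=(acc<<6)|0x33=0xCCB3, pending=0
Byte[5]=F0: 4-byte lead. pending=3, acc=0x0
Byte[6]=91: continuation. acc=(acc<<6)|0x11=0x11, pending=2
Byte[7]=9A: continuation. acc=(acc<<6)|0x1A=0x45A, pending=1

Answer: 1 0x45A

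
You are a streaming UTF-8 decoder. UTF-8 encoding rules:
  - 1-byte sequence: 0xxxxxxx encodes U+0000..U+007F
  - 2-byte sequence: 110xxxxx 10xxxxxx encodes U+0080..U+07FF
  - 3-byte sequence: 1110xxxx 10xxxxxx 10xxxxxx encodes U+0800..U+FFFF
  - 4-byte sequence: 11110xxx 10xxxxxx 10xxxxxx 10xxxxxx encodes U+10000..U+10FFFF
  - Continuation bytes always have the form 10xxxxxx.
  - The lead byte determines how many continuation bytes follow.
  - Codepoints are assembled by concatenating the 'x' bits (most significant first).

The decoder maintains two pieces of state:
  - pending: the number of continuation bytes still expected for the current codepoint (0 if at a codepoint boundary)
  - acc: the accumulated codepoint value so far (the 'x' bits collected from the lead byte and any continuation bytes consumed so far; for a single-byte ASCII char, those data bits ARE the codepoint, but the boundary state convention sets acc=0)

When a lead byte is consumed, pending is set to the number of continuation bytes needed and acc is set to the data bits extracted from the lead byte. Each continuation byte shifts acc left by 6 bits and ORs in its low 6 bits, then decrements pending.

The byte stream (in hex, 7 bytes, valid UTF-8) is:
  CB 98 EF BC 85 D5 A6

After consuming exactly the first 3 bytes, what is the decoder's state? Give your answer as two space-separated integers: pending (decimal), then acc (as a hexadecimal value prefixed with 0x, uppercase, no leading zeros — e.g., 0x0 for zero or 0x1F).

Byte[0]=CB: 2-byte lead. pending=1, acc=0xB
Byte[1]=98: continuation. acc=(acc<<6)|0x18=0x2D8, pending=0
Byte[2]=EF: 3-byte lead. pending=2, acc=0xF

Answer: 2 0xF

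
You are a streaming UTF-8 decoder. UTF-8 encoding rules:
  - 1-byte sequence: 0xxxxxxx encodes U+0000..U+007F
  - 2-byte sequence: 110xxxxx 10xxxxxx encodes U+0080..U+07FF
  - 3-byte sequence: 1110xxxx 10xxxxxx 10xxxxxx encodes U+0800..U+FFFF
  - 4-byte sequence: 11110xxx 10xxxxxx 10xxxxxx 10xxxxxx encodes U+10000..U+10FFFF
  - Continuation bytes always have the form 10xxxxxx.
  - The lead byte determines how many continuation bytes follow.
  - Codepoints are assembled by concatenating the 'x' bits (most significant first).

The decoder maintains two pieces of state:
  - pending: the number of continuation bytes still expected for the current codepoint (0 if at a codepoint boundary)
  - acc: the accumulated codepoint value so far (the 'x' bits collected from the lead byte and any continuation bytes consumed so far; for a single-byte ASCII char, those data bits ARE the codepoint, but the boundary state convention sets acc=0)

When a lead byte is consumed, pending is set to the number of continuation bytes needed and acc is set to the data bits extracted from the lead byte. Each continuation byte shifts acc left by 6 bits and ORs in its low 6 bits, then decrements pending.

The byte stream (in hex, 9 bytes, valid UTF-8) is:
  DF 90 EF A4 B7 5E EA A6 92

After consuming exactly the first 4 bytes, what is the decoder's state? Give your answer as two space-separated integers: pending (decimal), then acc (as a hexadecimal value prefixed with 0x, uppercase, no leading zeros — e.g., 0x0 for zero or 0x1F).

Answer: 1 0x3E4

Derivation:
Byte[0]=DF: 2-byte lead. pending=1, acc=0x1F
Byte[1]=90: continuation. acc=(acc<<6)|0x10=0x7D0, pending=0
Byte[2]=EF: 3-byte lead. pending=2, acc=0xF
Byte[3]=A4: continuation. acc=(acc<<6)|0x24=0x3E4, pending=1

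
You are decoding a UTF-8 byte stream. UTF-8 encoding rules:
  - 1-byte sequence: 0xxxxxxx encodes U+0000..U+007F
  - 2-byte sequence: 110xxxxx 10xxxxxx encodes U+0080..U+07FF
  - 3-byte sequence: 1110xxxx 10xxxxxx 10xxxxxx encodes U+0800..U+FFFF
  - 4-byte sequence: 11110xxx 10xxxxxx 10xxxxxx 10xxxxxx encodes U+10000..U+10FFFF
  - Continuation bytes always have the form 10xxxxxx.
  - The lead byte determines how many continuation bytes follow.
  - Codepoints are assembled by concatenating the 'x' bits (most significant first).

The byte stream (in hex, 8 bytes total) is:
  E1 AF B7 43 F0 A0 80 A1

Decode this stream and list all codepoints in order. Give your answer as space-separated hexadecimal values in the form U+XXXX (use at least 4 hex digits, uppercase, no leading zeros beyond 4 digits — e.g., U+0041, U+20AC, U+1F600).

Byte[0]=E1: 3-byte lead, need 2 cont bytes. acc=0x1
Byte[1]=AF: continuation. acc=(acc<<6)|0x2F=0x6F
Byte[2]=B7: continuation. acc=(acc<<6)|0x37=0x1BF7
Completed: cp=U+1BF7 (starts at byte 0)
Byte[3]=43: 1-byte ASCII. cp=U+0043
Byte[4]=F0: 4-byte lead, need 3 cont bytes. acc=0x0
Byte[5]=A0: continuation. acc=(acc<<6)|0x20=0x20
Byte[6]=80: continuation. acc=(acc<<6)|0x00=0x800
Byte[7]=A1: continuation. acc=(acc<<6)|0x21=0x20021
Completed: cp=U+20021 (starts at byte 4)

Answer: U+1BF7 U+0043 U+20021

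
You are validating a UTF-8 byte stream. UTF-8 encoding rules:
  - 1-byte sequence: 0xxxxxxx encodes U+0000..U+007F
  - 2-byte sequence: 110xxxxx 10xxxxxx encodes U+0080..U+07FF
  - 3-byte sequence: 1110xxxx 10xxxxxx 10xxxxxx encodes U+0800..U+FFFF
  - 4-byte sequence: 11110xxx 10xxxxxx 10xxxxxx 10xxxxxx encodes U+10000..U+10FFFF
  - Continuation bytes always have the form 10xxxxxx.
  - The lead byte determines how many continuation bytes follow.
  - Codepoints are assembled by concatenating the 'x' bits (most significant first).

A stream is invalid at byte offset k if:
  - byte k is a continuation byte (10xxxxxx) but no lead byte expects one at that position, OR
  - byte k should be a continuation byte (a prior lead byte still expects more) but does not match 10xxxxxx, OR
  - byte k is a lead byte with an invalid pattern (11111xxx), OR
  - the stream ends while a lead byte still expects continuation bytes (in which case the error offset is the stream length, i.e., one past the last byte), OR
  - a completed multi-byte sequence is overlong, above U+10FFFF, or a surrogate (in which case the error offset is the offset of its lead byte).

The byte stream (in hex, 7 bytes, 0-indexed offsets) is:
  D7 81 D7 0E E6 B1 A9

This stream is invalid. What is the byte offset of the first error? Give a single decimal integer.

Byte[0]=D7: 2-byte lead, need 1 cont bytes. acc=0x17
Byte[1]=81: continuation. acc=(acc<<6)|0x01=0x5C1
Completed: cp=U+05C1 (starts at byte 0)
Byte[2]=D7: 2-byte lead, need 1 cont bytes. acc=0x17
Byte[3]=0E: expected 10xxxxxx continuation. INVALID

Answer: 3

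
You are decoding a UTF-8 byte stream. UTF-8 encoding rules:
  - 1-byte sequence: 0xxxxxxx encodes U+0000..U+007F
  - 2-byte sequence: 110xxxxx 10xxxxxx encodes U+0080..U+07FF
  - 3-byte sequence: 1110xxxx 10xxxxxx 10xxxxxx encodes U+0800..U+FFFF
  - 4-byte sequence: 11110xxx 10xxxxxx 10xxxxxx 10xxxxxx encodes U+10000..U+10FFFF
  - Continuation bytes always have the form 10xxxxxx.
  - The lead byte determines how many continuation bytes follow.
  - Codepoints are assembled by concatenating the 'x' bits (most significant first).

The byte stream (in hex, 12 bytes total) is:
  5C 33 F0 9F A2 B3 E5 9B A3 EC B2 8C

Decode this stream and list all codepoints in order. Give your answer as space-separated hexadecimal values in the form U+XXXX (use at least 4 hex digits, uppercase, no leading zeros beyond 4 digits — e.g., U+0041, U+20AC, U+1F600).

Answer: U+005C U+0033 U+1F8B3 U+56E3 U+CC8C

Derivation:
Byte[0]=5C: 1-byte ASCII. cp=U+005C
Byte[1]=33: 1-byte ASCII. cp=U+0033
Byte[2]=F0: 4-byte lead, need 3 cont bytes. acc=0x0
Byte[3]=9F: continuation. acc=(acc<<6)|0x1F=0x1F
Byte[4]=A2: continuation. acc=(acc<<6)|0x22=0x7E2
Byte[5]=B3: continuation. acc=(acc<<6)|0x33=0x1F8B3
Completed: cp=U+1F8B3 (starts at byte 2)
Byte[6]=E5: 3-byte lead, need 2 cont bytes. acc=0x5
Byte[7]=9B: continuation. acc=(acc<<6)|0x1B=0x15B
Byte[8]=A3: continuation. acc=(acc<<6)|0x23=0x56E3
Completed: cp=U+56E3 (starts at byte 6)
Byte[9]=EC: 3-byte lead, need 2 cont bytes. acc=0xC
Byte[10]=B2: continuation. acc=(acc<<6)|0x32=0x332
Byte[11]=8C: continuation. acc=(acc<<6)|0x0C=0xCC8C
Completed: cp=U+CC8C (starts at byte 9)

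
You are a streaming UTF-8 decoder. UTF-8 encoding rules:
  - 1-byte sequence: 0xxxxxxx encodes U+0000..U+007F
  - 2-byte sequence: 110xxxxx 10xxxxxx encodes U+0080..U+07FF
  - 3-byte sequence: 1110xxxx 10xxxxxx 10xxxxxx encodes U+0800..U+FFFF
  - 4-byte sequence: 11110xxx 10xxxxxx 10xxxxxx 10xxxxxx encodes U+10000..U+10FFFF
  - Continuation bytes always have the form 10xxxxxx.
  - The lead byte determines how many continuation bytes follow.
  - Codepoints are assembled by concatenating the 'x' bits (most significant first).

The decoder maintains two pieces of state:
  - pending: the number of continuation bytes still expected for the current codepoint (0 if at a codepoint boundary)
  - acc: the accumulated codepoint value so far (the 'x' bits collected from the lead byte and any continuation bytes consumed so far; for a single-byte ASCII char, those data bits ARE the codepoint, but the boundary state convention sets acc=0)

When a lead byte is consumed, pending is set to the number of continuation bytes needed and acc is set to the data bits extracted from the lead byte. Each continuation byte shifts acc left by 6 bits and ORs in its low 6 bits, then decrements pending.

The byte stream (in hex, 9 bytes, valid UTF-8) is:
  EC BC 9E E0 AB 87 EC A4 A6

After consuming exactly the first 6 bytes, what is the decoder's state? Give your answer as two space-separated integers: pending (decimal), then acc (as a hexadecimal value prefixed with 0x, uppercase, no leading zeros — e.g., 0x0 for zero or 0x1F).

Byte[0]=EC: 3-byte lead. pending=2, acc=0xC
Byte[1]=BC: continuation. acc=(acc<<6)|0x3C=0x33C, pending=1
Byte[2]=9E: continuation. acc=(acc<<6)|0x1E=0xCF1E, pending=0
Byte[3]=E0: 3-byte lead. pending=2, acc=0x0
Byte[4]=AB: continuation. acc=(acc<<6)|0x2B=0x2B, pending=1
Byte[5]=87: continuation. acc=(acc<<6)|0x07=0xAC7, pending=0

Answer: 0 0xAC7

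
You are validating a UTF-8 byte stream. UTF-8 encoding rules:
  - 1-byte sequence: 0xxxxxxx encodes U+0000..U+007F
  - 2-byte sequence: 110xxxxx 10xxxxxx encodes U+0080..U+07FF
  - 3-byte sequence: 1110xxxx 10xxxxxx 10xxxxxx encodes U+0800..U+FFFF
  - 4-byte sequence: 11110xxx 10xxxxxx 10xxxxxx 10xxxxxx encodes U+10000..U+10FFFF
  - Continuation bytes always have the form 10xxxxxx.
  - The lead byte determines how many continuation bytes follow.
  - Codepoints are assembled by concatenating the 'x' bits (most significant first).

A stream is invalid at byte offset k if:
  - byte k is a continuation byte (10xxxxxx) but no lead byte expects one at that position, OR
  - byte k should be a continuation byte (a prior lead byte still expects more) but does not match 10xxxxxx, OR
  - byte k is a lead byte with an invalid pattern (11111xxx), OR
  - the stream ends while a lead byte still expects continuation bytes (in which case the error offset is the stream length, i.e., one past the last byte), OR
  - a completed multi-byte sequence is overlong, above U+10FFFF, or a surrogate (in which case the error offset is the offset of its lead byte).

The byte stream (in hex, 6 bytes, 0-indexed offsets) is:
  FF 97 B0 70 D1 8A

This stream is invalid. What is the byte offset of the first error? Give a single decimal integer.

Byte[0]=FF: INVALID lead byte (not 0xxx/110x/1110/11110)

Answer: 0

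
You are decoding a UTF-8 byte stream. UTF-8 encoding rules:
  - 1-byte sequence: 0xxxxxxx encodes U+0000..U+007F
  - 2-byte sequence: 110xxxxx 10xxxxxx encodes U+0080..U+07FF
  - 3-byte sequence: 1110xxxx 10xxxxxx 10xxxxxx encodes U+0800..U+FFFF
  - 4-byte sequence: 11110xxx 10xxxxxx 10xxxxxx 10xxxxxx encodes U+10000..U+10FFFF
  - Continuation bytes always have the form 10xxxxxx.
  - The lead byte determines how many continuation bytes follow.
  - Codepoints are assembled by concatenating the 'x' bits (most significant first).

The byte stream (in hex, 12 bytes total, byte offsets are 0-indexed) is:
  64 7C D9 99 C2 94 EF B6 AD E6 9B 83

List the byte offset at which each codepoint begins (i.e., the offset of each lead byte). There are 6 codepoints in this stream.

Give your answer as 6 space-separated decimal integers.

Byte[0]=64: 1-byte ASCII. cp=U+0064
Byte[1]=7C: 1-byte ASCII. cp=U+007C
Byte[2]=D9: 2-byte lead, need 1 cont bytes. acc=0x19
Byte[3]=99: continuation. acc=(acc<<6)|0x19=0x659
Completed: cp=U+0659 (starts at byte 2)
Byte[4]=C2: 2-byte lead, need 1 cont bytes. acc=0x2
Byte[5]=94: continuation. acc=(acc<<6)|0x14=0x94
Completed: cp=U+0094 (starts at byte 4)
Byte[6]=EF: 3-byte lead, need 2 cont bytes. acc=0xF
Byte[7]=B6: continuation. acc=(acc<<6)|0x36=0x3F6
Byte[8]=AD: continuation. acc=(acc<<6)|0x2D=0xFDAD
Completed: cp=U+FDAD (starts at byte 6)
Byte[9]=E6: 3-byte lead, need 2 cont bytes. acc=0x6
Byte[10]=9B: continuation. acc=(acc<<6)|0x1B=0x19B
Byte[11]=83: continuation. acc=(acc<<6)|0x03=0x66C3
Completed: cp=U+66C3 (starts at byte 9)

Answer: 0 1 2 4 6 9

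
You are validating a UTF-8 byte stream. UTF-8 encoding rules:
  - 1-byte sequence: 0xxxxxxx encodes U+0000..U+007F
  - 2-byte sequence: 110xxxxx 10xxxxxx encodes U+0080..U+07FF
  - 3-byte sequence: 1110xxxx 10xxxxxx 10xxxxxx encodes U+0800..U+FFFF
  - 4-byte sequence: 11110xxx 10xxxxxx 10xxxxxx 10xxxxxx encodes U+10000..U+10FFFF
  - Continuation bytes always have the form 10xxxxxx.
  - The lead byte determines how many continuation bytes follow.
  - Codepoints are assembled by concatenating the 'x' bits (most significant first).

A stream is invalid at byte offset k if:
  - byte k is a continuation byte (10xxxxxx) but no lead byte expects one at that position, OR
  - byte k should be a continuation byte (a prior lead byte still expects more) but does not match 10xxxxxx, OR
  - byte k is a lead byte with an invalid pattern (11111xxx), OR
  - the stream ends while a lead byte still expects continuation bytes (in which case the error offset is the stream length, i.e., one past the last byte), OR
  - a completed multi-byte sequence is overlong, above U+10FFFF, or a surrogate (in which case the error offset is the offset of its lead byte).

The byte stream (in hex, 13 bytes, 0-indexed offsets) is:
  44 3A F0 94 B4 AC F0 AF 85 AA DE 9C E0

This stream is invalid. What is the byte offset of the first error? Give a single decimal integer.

Byte[0]=44: 1-byte ASCII. cp=U+0044
Byte[1]=3A: 1-byte ASCII. cp=U+003A
Byte[2]=F0: 4-byte lead, need 3 cont bytes. acc=0x0
Byte[3]=94: continuation. acc=(acc<<6)|0x14=0x14
Byte[4]=B4: continuation. acc=(acc<<6)|0x34=0x534
Byte[5]=AC: continuation. acc=(acc<<6)|0x2C=0x14D2C
Completed: cp=U+14D2C (starts at byte 2)
Byte[6]=F0: 4-byte lead, need 3 cont bytes. acc=0x0
Byte[7]=AF: continuation. acc=(acc<<6)|0x2F=0x2F
Byte[8]=85: continuation. acc=(acc<<6)|0x05=0xBC5
Byte[9]=AA: continuation. acc=(acc<<6)|0x2A=0x2F16A
Completed: cp=U+2F16A (starts at byte 6)
Byte[10]=DE: 2-byte lead, need 1 cont bytes. acc=0x1E
Byte[11]=9C: continuation. acc=(acc<<6)|0x1C=0x79C
Completed: cp=U+079C (starts at byte 10)
Byte[12]=E0: 3-byte lead, need 2 cont bytes. acc=0x0
Byte[13]: stream ended, expected continuation. INVALID

Answer: 13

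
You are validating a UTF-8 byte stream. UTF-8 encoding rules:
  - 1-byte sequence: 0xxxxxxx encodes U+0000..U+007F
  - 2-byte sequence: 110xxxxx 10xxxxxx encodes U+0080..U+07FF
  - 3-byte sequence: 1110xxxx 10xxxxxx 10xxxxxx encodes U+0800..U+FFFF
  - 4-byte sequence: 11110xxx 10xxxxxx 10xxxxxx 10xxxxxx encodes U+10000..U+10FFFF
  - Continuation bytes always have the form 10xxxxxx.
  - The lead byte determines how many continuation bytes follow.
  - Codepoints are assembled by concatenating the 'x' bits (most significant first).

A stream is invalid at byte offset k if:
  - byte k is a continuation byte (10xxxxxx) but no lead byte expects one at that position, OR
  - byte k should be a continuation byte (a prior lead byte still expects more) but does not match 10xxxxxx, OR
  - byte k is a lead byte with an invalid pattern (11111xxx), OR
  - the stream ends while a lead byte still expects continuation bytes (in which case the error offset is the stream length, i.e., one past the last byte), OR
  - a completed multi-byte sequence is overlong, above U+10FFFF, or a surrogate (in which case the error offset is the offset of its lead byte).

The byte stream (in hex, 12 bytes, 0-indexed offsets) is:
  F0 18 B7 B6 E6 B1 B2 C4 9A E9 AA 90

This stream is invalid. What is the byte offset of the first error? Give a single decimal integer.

Answer: 1

Derivation:
Byte[0]=F0: 4-byte lead, need 3 cont bytes. acc=0x0
Byte[1]=18: expected 10xxxxxx continuation. INVALID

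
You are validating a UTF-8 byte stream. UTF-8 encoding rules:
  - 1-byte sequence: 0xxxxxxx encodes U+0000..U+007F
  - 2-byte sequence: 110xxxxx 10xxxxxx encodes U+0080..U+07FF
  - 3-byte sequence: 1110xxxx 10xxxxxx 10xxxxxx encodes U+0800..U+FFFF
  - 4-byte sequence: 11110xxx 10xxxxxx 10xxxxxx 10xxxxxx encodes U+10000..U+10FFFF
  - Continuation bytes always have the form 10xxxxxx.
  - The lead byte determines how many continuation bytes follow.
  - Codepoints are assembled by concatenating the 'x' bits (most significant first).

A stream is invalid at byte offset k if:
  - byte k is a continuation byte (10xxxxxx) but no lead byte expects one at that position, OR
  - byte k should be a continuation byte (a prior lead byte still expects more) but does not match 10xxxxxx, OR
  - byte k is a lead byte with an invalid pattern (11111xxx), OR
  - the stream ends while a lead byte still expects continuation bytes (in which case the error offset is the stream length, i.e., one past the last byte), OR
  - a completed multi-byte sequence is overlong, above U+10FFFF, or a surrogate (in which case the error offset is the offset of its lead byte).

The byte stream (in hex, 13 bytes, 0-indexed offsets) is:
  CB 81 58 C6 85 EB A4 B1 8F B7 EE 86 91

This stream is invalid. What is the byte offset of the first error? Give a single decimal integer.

Byte[0]=CB: 2-byte lead, need 1 cont bytes. acc=0xB
Byte[1]=81: continuation. acc=(acc<<6)|0x01=0x2C1
Completed: cp=U+02C1 (starts at byte 0)
Byte[2]=58: 1-byte ASCII. cp=U+0058
Byte[3]=C6: 2-byte lead, need 1 cont bytes. acc=0x6
Byte[4]=85: continuation. acc=(acc<<6)|0x05=0x185
Completed: cp=U+0185 (starts at byte 3)
Byte[5]=EB: 3-byte lead, need 2 cont bytes. acc=0xB
Byte[6]=A4: continuation. acc=(acc<<6)|0x24=0x2E4
Byte[7]=B1: continuation. acc=(acc<<6)|0x31=0xB931
Completed: cp=U+B931 (starts at byte 5)
Byte[8]=8F: INVALID lead byte (not 0xxx/110x/1110/11110)

Answer: 8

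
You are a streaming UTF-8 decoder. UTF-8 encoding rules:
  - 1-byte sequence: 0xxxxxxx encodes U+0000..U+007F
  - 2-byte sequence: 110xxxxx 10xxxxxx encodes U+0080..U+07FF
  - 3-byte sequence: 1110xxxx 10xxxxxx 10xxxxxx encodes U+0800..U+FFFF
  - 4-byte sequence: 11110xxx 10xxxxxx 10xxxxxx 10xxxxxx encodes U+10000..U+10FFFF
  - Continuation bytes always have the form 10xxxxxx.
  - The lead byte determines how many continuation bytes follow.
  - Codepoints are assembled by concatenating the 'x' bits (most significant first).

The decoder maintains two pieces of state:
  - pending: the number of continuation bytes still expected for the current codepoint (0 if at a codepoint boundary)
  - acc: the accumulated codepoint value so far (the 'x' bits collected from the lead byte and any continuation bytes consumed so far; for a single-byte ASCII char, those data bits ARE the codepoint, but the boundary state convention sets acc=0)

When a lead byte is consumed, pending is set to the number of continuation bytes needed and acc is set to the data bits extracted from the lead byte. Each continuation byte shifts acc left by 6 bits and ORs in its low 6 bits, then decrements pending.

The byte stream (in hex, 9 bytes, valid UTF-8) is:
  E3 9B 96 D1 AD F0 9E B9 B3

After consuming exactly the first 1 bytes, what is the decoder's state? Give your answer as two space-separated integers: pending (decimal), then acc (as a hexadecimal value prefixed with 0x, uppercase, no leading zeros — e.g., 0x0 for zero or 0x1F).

Byte[0]=E3: 3-byte lead. pending=2, acc=0x3

Answer: 2 0x3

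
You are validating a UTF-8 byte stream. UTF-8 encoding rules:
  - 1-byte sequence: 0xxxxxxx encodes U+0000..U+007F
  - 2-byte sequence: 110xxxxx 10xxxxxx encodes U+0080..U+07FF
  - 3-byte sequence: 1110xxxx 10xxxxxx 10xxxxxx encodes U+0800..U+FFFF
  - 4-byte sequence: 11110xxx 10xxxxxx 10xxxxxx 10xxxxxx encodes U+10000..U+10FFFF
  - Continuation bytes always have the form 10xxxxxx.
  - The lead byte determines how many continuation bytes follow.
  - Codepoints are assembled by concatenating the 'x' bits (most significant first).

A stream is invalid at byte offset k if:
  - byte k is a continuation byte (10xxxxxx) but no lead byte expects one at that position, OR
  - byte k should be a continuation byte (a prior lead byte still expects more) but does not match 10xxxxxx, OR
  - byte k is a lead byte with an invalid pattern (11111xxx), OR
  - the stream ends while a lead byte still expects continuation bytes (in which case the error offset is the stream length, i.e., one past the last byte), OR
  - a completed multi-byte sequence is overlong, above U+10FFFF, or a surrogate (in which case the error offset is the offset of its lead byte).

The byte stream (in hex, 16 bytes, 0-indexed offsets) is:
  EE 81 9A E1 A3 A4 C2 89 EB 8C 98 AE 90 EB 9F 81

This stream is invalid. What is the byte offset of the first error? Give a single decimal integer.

Byte[0]=EE: 3-byte lead, need 2 cont bytes. acc=0xE
Byte[1]=81: continuation. acc=(acc<<6)|0x01=0x381
Byte[2]=9A: continuation. acc=(acc<<6)|0x1A=0xE05A
Completed: cp=U+E05A (starts at byte 0)
Byte[3]=E1: 3-byte lead, need 2 cont bytes. acc=0x1
Byte[4]=A3: continuation. acc=(acc<<6)|0x23=0x63
Byte[5]=A4: continuation. acc=(acc<<6)|0x24=0x18E4
Completed: cp=U+18E4 (starts at byte 3)
Byte[6]=C2: 2-byte lead, need 1 cont bytes. acc=0x2
Byte[7]=89: continuation. acc=(acc<<6)|0x09=0x89
Completed: cp=U+0089 (starts at byte 6)
Byte[8]=EB: 3-byte lead, need 2 cont bytes. acc=0xB
Byte[9]=8C: continuation. acc=(acc<<6)|0x0C=0x2CC
Byte[10]=98: continuation. acc=(acc<<6)|0x18=0xB318
Completed: cp=U+B318 (starts at byte 8)
Byte[11]=AE: INVALID lead byte (not 0xxx/110x/1110/11110)

Answer: 11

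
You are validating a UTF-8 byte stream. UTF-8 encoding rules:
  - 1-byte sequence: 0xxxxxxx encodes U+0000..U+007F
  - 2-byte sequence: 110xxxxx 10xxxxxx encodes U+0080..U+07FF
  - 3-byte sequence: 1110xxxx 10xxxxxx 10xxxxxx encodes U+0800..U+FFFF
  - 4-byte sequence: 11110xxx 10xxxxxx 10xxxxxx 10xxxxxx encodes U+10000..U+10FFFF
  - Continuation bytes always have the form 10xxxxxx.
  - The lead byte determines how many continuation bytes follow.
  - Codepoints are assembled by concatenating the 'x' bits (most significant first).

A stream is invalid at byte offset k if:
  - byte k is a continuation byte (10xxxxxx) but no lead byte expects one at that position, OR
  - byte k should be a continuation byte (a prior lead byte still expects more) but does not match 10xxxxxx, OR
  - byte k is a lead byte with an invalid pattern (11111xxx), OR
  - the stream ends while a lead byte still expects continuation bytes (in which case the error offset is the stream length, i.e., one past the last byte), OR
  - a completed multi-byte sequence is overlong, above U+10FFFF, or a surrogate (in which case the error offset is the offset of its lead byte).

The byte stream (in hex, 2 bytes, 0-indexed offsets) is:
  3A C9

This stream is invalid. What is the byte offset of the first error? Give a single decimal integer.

Answer: 2

Derivation:
Byte[0]=3A: 1-byte ASCII. cp=U+003A
Byte[1]=C9: 2-byte lead, need 1 cont bytes. acc=0x9
Byte[2]: stream ended, expected continuation. INVALID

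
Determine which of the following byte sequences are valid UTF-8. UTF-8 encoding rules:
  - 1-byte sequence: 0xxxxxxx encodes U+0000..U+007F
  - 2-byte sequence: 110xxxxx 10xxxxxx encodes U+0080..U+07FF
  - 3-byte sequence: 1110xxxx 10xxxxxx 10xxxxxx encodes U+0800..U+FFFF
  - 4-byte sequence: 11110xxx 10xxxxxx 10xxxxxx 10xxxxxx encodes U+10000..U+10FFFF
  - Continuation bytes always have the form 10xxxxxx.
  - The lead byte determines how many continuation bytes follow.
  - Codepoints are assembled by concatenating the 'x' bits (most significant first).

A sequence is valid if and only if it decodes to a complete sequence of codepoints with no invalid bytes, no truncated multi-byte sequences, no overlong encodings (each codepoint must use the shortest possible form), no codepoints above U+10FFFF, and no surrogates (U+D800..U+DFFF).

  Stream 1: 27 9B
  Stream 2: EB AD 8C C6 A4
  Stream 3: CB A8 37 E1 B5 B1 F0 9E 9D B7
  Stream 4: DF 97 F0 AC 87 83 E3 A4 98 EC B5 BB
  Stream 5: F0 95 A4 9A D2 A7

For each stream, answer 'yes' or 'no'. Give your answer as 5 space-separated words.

Answer: no yes yes yes yes

Derivation:
Stream 1: error at byte offset 1. INVALID
Stream 2: decodes cleanly. VALID
Stream 3: decodes cleanly. VALID
Stream 4: decodes cleanly. VALID
Stream 5: decodes cleanly. VALID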